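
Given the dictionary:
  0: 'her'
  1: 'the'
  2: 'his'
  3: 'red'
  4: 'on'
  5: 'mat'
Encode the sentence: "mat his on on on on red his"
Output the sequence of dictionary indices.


Look up each word in the dictionary:
  'mat' -> 5
  'his' -> 2
  'on' -> 4
  'on' -> 4
  'on' -> 4
  'on' -> 4
  'red' -> 3
  'his' -> 2

Encoded: [5, 2, 4, 4, 4, 4, 3, 2]


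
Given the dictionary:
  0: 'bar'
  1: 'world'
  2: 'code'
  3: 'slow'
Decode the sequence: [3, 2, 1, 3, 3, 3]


Look up each index in the dictionary:
  3 -> 'slow'
  2 -> 'code'
  1 -> 'world'
  3 -> 'slow'
  3 -> 'slow'
  3 -> 'slow'

Decoded: "slow code world slow slow slow"


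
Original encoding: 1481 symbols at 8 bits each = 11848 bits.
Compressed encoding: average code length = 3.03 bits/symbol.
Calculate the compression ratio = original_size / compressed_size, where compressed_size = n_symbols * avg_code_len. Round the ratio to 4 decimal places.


original_size = n_symbols * orig_bits = 1481 * 8 = 11848 bits
compressed_size = n_symbols * avg_code_len = 1481 * 3.03 = 4487.43 bits
ratio = original_size / compressed_size = 11848 / 4487.43 = 2.6403

Compression ratio = 2.6403


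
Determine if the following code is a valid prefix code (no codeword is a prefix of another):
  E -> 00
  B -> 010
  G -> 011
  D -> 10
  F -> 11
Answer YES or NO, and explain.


Checking each pair (does one codeword prefix another?):
  E='00' vs B='010': no prefix
  E='00' vs G='011': no prefix
  E='00' vs D='10': no prefix
  E='00' vs F='11': no prefix
  B='010' vs E='00': no prefix
  B='010' vs G='011': no prefix
  B='010' vs D='10': no prefix
  B='010' vs F='11': no prefix
  G='011' vs E='00': no prefix
  G='011' vs B='010': no prefix
  G='011' vs D='10': no prefix
  G='011' vs F='11': no prefix
  D='10' vs E='00': no prefix
  D='10' vs B='010': no prefix
  D='10' vs G='011': no prefix
  D='10' vs F='11': no prefix
  F='11' vs E='00': no prefix
  F='11' vs B='010': no prefix
  F='11' vs G='011': no prefix
  F='11' vs D='10': no prefix
No violation found over all pairs.

YES -- this is a valid prefix code. No codeword is a prefix of any other codeword.


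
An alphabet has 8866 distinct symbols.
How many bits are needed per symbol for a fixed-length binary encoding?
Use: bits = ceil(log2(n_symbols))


log2(8866) = 13.1141
Bracket: 2^13 = 8192 < 8866 <= 2^14 = 16384
So ceil(log2(8866)) = 14

bits = ceil(log2(8866)) = ceil(13.1141) = 14 bits


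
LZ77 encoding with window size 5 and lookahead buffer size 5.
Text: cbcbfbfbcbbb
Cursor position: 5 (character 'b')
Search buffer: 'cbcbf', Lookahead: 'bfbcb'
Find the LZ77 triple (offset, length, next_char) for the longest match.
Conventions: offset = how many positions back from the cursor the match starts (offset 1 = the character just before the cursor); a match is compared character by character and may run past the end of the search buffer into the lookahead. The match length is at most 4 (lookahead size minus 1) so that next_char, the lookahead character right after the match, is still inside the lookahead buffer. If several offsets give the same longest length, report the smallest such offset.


Try each offset into the search buffer:
  offset=1 (pos 4, char 'f'): match length 0
  offset=2 (pos 3, char 'b'): match length 3
  offset=3 (pos 2, char 'c'): match length 0
  offset=4 (pos 1, char 'b'): match length 1
  offset=5 (pos 0, char 'c'): match length 0
Longest match has length 3 at offset 2.
next_char = character at position 5 + 3 = 8 -> 'c'

Best match: offset=2, length=3 (matching 'bfb' starting at position 3)
LZ77 triple: (2, 3, 'c')


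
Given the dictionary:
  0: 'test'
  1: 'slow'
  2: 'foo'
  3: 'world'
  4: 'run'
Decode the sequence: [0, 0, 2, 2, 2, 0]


Look up each index in the dictionary:
  0 -> 'test'
  0 -> 'test'
  2 -> 'foo'
  2 -> 'foo'
  2 -> 'foo'
  0 -> 'test'

Decoded: "test test foo foo foo test"


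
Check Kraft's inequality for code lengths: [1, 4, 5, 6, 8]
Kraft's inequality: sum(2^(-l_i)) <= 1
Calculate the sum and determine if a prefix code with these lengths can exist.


Sum = 2^(-1) + 2^(-4) + 2^(-5) + 2^(-6) + 2^(-8)
    = 0.5 + 0.0625 + 0.03125 + 0.015625 + 0.00390625
    = 157/256 = 0.61328125
Since 0.61328125 <= 1, Kraft's inequality IS satisfied.
A prefix code with these lengths CAN exist.

Kraft sum = 0.61328125. Satisfied.


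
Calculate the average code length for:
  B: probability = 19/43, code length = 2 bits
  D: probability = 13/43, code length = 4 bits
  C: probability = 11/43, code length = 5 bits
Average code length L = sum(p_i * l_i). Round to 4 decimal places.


Weighted contributions p_i * l_i:
  B: (19/43) * 2 = 38/43
  D: (13/43) * 4 = 52/43
  C: (11/43) * 5 = 55/43
Sum = (38 + 52 + 55)/43 = 145/43

L = 145/43 = 3.3721 bits/symbol


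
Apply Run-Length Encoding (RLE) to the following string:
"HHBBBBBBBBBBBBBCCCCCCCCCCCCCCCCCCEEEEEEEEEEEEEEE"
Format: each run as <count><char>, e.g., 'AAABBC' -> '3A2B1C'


Scanning runs left to right:
  i=0: run of 'H' x 2 -> '2H'
  i=2: run of 'B' x 13 -> '13B'
  i=15: run of 'C' x 18 -> '18C'
  i=33: run of 'E' x 15 -> '15E'

RLE = 2H13B18C15E


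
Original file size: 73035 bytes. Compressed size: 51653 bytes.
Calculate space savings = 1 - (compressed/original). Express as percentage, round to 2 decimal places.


ratio = compressed/original = 51653/73035 = 0.707236
savings = 1 - ratio = 1 - 0.707236 = 0.292764
as a percentage: 0.292764 * 100 = 29.28%

Space savings = 1 - 51653/73035 = 29.28%


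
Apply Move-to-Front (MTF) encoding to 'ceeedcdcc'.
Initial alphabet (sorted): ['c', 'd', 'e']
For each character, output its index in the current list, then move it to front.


MTF encoding:
'c': index 0 in ['c', 'd', 'e'] -> ['c', 'd', 'e']
'e': index 2 in ['c', 'd', 'e'] -> ['e', 'c', 'd']
'e': index 0 in ['e', 'c', 'd'] -> ['e', 'c', 'd']
'e': index 0 in ['e', 'c', 'd'] -> ['e', 'c', 'd']
'd': index 2 in ['e', 'c', 'd'] -> ['d', 'e', 'c']
'c': index 2 in ['d', 'e', 'c'] -> ['c', 'd', 'e']
'd': index 1 in ['c', 'd', 'e'] -> ['d', 'c', 'e']
'c': index 1 in ['d', 'c', 'e'] -> ['c', 'd', 'e']
'c': index 0 in ['c', 'd', 'e'] -> ['c', 'd', 'e']


Output: [0, 2, 0, 0, 2, 2, 1, 1, 0]


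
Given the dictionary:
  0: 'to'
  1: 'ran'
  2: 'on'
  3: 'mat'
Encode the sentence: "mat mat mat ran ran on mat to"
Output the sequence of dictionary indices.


Look up each word in the dictionary:
  'mat' -> 3
  'mat' -> 3
  'mat' -> 3
  'ran' -> 1
  'ran' -> 1
  'on' -> 2
  'mat' -> 3
  'to' -> 0

Encoded: [3, 3, 3, 1, 1, 2, 3, 0]


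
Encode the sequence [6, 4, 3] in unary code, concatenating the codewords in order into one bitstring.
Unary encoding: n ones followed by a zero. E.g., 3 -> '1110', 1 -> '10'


Encode each number as n ones followed by a terminating 0:
  6 -> 1111110 (7 bits)
  4 -> 11110 (5 bits)
  3 -> 1110 (4 bits)
Total length = 7 + 5 + 4 = 16 bits.

Unary([6, 4, 3]) = 1111110111101110 (16 bits)


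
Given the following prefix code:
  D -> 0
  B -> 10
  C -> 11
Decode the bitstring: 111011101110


Decoding step by step:
Bits 11 -> C
Bits 10 -> B
Bits 11 -> C
Bits 10 -> B
Bits 11 -> C
Bits 10 -> B


Decoded message: CBCBCB


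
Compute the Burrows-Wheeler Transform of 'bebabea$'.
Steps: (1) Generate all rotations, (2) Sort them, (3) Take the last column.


Rotations (sorted):
  0: $bebabea -> last char: a
  1: a$bebabe -> last char: e
  2: abea$beb -> last char: b
  3: babea$be -> last char: e
  4: bea$beba -> last char: a
  5: bebabea$ -> last char: $
  6: ea$bebab -> last char: b
  7: ebabea$b -> last char: b


BWT = aebea$bb


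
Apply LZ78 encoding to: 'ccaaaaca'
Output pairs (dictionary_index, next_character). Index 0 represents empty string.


LZ78 encoding steps:
Dictionary: {0: ''}
Step 1: w='' (idx 0), next='c' -> output (0, 'c'), add 'c' as idx 1
Step 2: w='c' (idx 1), next='a' -> output (1, 'a'), add 'ca' as idx 2
Step 3: w='' (idx 0), next='a' -> output (0, 'a'), add 'a' as idx 3
Step 4: w='a' (idx 3), next='a' -> output (3, 'a'), add 'aa' as idx 4
Step 5: w='ca' (idx 2), end of input -> output (2, '')


Encoded: [(0, 'c'), (1, 'a'), (0, 'a'), (3, 'a'), (2, '')]


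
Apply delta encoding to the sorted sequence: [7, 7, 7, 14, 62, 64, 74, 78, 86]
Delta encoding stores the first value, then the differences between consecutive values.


First value: 7
Deltas:
  7 - 7 = 0
  7 - 7 = 0
  14 - 7 = 7
  62 - 14 = 48
  64 - 62 = 2
  74 - 64 = 10
  78 - 74 = 4
  86 - 78 = 8


Delta encoded: [7, 0, 0, 7, 48, 2, 10, 4, 8]


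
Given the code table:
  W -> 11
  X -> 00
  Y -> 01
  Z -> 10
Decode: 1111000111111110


Decoding:
11 -> W
11 -> W
00 -> X
01 -> Y
11 -> W
11 -> W
11 -> W
10 -> Z


Result: WWXYWWWZ


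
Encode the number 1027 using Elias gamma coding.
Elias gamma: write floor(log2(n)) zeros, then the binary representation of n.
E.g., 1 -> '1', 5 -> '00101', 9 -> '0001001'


num_bits = floor(log2(1027)) + 1 = 11
leading_zeros = num_bits - 1 = 10
binary(1027) = 10000000011

Elias gamma(1027) = '0000000000' + '10000000011' = 000000000010000000011 (21 bits)


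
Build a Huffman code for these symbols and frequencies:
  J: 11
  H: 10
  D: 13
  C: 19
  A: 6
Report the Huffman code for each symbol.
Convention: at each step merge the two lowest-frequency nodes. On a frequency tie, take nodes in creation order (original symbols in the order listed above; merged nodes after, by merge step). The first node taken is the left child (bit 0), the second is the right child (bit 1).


Huffman tree construction:
Step 1: Merge A(6) + H(10) = 16
Step 2: Merge J(11) + D(13) = 24
Step 3: Merge (A+H)(16) + C(19) = 35
Step 4: Merge (J+D)(24) + ((A+H)+C)(35) = 59
Read each symbol's code off the tree from the root (left child = 0, right child = 1).

Codes:
  J: 00 (length 2)
  H: 101 (length 3)
  D: 01 (length 2)
  C: 11 (length 2)
  A: 100 (length 3)
Average code length: 134/59 = 2.2712 bits/symbol


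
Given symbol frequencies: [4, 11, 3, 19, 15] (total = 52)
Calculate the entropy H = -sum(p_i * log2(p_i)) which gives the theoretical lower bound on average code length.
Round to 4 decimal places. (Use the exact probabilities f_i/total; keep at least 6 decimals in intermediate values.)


Per-symbol terms -p_i * log2(p_i) with p_i = f_i/52:
  p = 4/52 = 0.076923: log2(p) = -3.700440, -p*log2(p) = 0.284649
  p = 11/52 = 0.211538: log2(p) = -2.241008, -p*log2(p) = 0.474059
  p = 3/52 = 0.057692: log2(p) = -4.115477, -p*log2(p) = 0.237431
  p = 19/52 = 0.365385: log2(p) = -1.452512, -p*log2(p) = 0.530726
  p = 15/52 = 0.288462: log2(p) = -1.793549, -p*log2(p) = 0.517370
H = 0.284649 + 0.474059 + 0.237431 + 0.530726 + 0.517370 = 2.044235

H = 2.0442 bits/symbol


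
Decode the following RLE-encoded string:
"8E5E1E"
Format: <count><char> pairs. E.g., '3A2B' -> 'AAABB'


Expanding each <count><char> pair:
  8E -> 'EEEEEEEE'
  5E -> 'EEEEE'
  1E -> 'E'

Decoded = EEEEEEEEEEEEEE


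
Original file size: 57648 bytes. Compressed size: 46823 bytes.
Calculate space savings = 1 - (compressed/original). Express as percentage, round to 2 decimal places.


ratio = compressed/original = 46823/57648 = 0.812222
savings = 1 - ratio = 1 - 0.812222 = 0.187778
as a percentage: 0.187778 * 100 = 18.78%

Space savings = 1 - 46823/57648 = 18.78%


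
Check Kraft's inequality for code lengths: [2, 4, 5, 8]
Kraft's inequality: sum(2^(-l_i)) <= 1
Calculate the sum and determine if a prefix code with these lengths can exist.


Sum = 2^(-2) + 2^(-4) + 2^(-5) + 2^(-8)
    = 0.25 + 0.0625 + 0.03125 + 0.00390625
    = 89/256 = 0.34765625
Since 0.34765625 <= 1, Kraft's inequality IS satisfied.
A prefix code with these lengths CAN exist.

Kraft sum = 0.34765625. Satisfied.


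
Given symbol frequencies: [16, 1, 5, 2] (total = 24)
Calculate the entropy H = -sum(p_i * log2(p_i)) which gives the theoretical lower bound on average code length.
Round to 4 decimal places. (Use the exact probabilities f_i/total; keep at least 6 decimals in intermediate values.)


Per-symbol terms -p_i * log2(p_i) with p_i = f_i/24:
  p = 16/24 = 0.666667: log2(p) = -0.584963, -p*log2(p) = 0.389975
  p = 1/24 = 0.041667: log2(p) = -4.584963, -p*log2(p) = 0.191040
  p = 5/24 = 0.208333: log2(p) = -2.263034, -p*log2(p) = 0.471466
  p = 2/24 = 0.083333: log2(p) = -3.584963, -p*log2(p) = 0.298747
H = 0.389975 + 0.191040 + 0.471466 + 0.298747 = 1.351228

H = 1.3512 bits/symbol


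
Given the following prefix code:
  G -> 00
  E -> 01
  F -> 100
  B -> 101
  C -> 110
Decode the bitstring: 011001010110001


Decoding step by step:
Bits 01 -> E
Bits 100 -> F
Bits 101 -> B
Bits 01 -> E
Bits 100 -> F
Bits 01 -> E


Decoded message: EFBEFE


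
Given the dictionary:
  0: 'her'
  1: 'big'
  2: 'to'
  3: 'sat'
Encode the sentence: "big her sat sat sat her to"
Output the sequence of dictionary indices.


Look up each word in the dictionary:
  'big' -> 1
  'her' -> 0
  'sat' -> 3
  'sat' -> 3
  'sat' -> 3
  'her' -> 0
  'to' -> 2

Encoded: [1, 0, 3, 3, 3, 0, 2]


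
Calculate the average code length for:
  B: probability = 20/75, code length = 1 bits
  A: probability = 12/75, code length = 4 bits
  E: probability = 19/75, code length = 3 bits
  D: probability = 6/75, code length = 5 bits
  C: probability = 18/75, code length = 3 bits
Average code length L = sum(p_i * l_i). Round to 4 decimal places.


Weighted contributions p_i * l_i:
  B: (20/75) * 1 = 20/75
  A: (12/75) * 4 = 48/75
  E: (19/75) * 3 = 57/75
  D: (6/75) * 5 = 30/75
  C: (18/75) * 3 = 54/75
Sum = (20 + 48 + 57 + 30 + 54)/75 = 209/75

L = 209/75 = 2.7867 bits/symbol


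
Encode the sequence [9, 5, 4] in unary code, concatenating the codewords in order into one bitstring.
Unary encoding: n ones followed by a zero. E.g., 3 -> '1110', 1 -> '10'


Encode each number as n ones followed by a terminating 0:
  9 -> 1111111110 (10 bits)
  5 -> 111110 (6 bits)
  4 -> 11110 (5 bits)
Total length = 10 + 6 + 5 = 21 bits.

Unary([9, 5, 4]) = 111111111011111011110 (21 bits)


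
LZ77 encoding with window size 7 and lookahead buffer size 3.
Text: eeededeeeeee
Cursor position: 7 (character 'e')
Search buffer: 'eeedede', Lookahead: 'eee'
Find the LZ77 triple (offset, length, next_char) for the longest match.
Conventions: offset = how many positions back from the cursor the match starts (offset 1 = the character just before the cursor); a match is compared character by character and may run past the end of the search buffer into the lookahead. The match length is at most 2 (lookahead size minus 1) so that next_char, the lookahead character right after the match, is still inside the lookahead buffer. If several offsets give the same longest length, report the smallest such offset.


Try each offset into the search buffer:
  offset=1 (pos 6, char 'e'): match length 2
  offset=2 (pos 5, char 'd'): match length 0
  offset=3 (pos 4, char 'e'): match length 1
  offset=4 (pos 3, char 'd'): match length 0
  offset=5 (pos 2, char 'e'): match length 1
  offset=6 (pos 1, char 'e'): match length 2
  offset=7 (pos 0, char 'e'): match length 2
Longest match has length 2, found at offsets 1, 6, 7; take the smallest, offset 1.
next_char = character at position 7 + 2 = 9 -> 'e'

Best match: offset=1, length=2 (matching 'ee' starting at position 6)
LZ77 triple: (1, 2, 'e')


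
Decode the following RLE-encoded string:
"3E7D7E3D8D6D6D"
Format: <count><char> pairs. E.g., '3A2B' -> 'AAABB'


Expanding each <count><char> pair:
  3E -> 'EEE'
  7D -> 'DDDDDDD'
  7E -> 'EEEEEEE'
  3D -> 'DDD'
  8D -> 'DDDDDDDD'
  6D -> 'DDDDDD'
  6D -> 'DDDDDD'

Decoded = EEEDDDDDDDEEEEEEEDDDDDDDDDDDDDDDDDDDDDDD


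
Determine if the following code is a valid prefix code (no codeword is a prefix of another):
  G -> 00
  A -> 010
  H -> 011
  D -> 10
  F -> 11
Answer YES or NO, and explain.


Checking each pair (does one codeword prefix another?):
  G='00' vs A='010': no prefix
  G='00' vs H='011': no prefix
  G='00' vs D='10': no prefix
  G='00' vs F='11': no prefix
  A='010' vs G='00': no prefix
  A='010' vs H='011': no prefix
  A='010' vs D='10': no prefix
  A='010' vs F='11': no prefix
  H='011' vs G='00': no prefix
  H='011' vs A='010': no prefix
  H='011' vs D='10': no prefix
  H='011' vs F='11': no prefix
  D='10' vs G='00': no prefix
  D='10' vs A='010': no prefix
  D='10' vs H='011': no prefix
  D='10' vs F='11': no prefix
  F='11' vs G='00': no prefix
  F='11' vs A='010': no prefix
  F='11' vs H='011': no prefix
  F='11' vs D='10': no prefix
No violation found over all pairs.

YES -- this is a valid prefix code. No codeword is a prefix of any other codeword.


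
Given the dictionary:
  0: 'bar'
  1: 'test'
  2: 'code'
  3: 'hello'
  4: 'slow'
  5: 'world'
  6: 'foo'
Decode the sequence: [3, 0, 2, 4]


Look up each index in the dictionary:
  3 -> 'hello'
  0 -> 'bar'
  2 -> 'code'
  4 -> 'slow'

Decoded: "hello bar code slow"


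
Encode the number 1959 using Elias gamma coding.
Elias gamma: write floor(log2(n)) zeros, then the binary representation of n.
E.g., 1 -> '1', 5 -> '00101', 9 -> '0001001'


num_bits = floor(log2(1959)) + 1 = 11
leading_zeros = num_bits - 1 = 10
binary(1959) = 11110100111

Elias gamma(1959) = '0000000000' + '11110100111' = 000000000011110100111 (21 bits)


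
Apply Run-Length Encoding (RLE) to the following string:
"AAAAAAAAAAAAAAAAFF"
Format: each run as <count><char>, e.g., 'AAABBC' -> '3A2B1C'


Scanning runs left to right:
  i=0: run of 'A' x 16 -> '16A'
  i=16: run of 'F' x 2 -> '2F'

RLE = 16A2F


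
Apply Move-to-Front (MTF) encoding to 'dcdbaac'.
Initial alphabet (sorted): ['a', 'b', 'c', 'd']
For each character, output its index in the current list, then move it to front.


MTF encoding:
'd': index 3 in ['a', 'b', 'c', 'd'] -> ['d', 'a', 'b', 'c']
'c': index 3 in ['d', 'a', 'b', 'c'] -> ['c', 'd', 'a', 'b']
'd': index 1 in ['c', 'd', 'a', 'b'] -> ['d', 'c', 'a', 'b']
'b': index 3 in ['d', 'c', 'a', 'b'] -> ['b', 'd', 'c', 'a']
'a': index 3 in ['b', 'd', 'c', 'a'] -> ['a', 'b', 'd', 'c']
'a': index 0 in ['a', 'b', 'd', 'c'] -> ['a', 'b', 'd', 'c']
'c': index 3 in ['a', 'b', 'd', 'c'] -> ['c', 'a', 'b', 'd']


Output: [3, 3, 1, 3, 3, 0, 3]


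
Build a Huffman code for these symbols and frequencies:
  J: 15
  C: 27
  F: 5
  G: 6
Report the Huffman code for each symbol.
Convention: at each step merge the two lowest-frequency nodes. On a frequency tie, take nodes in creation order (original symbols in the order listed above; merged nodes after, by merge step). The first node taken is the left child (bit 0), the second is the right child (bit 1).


Huffman tree construction:
Step 1: Merge F(5) + G(6) = 11
Step 2: Merge (F+G)(11) + J(15) = 26
Step 3: Merge ((F+G)+J)(26) + C(27) = 53
Read each symbol's code off the tree from the root (left child = 0, right child = 1).

Codes:
  J: 01 (length 2)
  C: 1 (length 1)
  F: 000 (length 3)
  G: 001 (length 3)
Average code length: 90/53 = 1.6981 bits/symbol


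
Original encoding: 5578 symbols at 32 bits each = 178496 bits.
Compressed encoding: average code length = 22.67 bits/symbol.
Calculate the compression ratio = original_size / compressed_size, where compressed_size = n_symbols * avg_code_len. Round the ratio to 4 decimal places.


original_size = n_symbols * orig_bits = 5578 * 32 = 178496 bits
compressed_size = n_symbols * avg_code_len = 5578 * 22.67 = 126453.26 bits
ratio = original_size / compressed_size = 178496 / 126453.26 = 1.4116

Compression ratio = 1.4116


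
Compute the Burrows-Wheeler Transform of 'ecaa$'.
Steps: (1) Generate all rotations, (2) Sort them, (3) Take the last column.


Rotations (sorted):
  0: $ecaa -> last char: a
  1: a$eca -> last char: a
  2: aa$ec -> last char: c
  3: caa$e -> last char: e
  4: ecaa$ -> last char: $


BWT = aace$


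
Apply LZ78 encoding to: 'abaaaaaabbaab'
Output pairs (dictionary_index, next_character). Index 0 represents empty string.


LZ78 encoding steps:
Dictionary: {0: ''}
Step 1: w='' (idx 0), next='a' -> output (0, 'a'), add 'a' as idx 1
Step 2: w='' (idx 0), next='b' -> output (0, 'b'), add 'b' as idx 2
Step 3: w='a' (idx 1), next='a' -> output (1, 'a'), add 'aa' as idx 3
Step 4: w='aa' (idx 3), next='a' -> output (3, 'a'), add 'aaa' as idx 4
Step 5: w='a' (idx 1), next='b' -> output (1, 'b'), add 'ab' as idx 5
Step 6: w='b' (idx 2), next='a' -> output (2, 'a'), add 'ba' as idx 6
Step 7: w='ab' (idx 5), end of input -> output (5, '')


Encoded: [(0, 'a'), (0, 'b'), (1, 'a'), (3, 'a'), (1, 'b'), (2, 'a'), (5, '')]


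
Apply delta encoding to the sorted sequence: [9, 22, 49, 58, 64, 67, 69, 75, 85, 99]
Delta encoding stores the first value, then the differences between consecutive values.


First value: 9
Deltas:
  22 - 9 = 13
  49 - 22 = 27
  58 - 49 = 9
  64 - 58 = 6
  67 - 64 = 3
  69 - 67 = 2
  75 - 69 = 6
  85 - 75 = 10
  99 - 85 = 14


Delta encoded: [9, 13, 27, 9, 6, 3, 2, 6, 10, 14]


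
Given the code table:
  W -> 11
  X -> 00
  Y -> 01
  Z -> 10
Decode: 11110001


Decoding:
11 -> W
11 -> W
00 -> X
01 -> Y


Result: WWXY


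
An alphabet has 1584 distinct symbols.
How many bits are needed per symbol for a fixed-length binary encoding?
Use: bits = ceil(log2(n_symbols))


log2(1584) = 10.6294
Bracket: 2^10 = 1024 < 1584 <= 2^11 = 2048
So ceil(log2(1584)) = 11

bits = ceil(log2(1584)) = ceil(10.6294) = 11 bits


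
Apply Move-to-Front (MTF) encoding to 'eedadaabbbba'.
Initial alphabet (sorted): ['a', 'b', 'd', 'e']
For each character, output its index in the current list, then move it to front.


MTF encoding:
'e': index 3 in ['a', 'b', 'd', 'e'] -> ['e', 'a', 'b', 'd']
'e': index 0 in ['e', 'a', 'b', 'd'] -> ['e', 'a', 'b', 'd']
'd': index 3 in ['e', 'a', 'b', 'd'] -> ['d', 'e', 'a', 'b']
'a': index 2 in ['d', 'e', 'a', 'b'] -> ['a', 'd', 'e', 'b']
'd': index 1 in ['a', 'd', 'e', 'b'] -> ['d', 'a', 'e', 'b']
'a': index 1 in ['d', 'a', 'e', 'b'] -> ['a', 'd', 'e', 'b']
'a': index 0 in ['a', 'd', 'e', 'b'] -> ['a', 'd', 'e', 'b']
'b': index 3 in ['a', 'd', 'e', 'b'] -> ['b', 'a', 'd', 'e']
'b': index 0 in ['b', 'a', 'd', 'e'] -> ['b', 'a', 'd', 'e']
'b': index 0 in ['b', 'a', 'd', 'e'] -> ['b', 'a', 'd', 'e']
'b': index 0 in ['b', 'a', 'd', 'e'] -> ['b', 'a', 'd', 'e']
'a': index 1 in ['b', 'a', 'd', 'e'] -> ['a', 'b', 'd', 'e']


Output: [3, 0, 3, 2, 1, 1, 0, 3, 0, 0, 0, 1]


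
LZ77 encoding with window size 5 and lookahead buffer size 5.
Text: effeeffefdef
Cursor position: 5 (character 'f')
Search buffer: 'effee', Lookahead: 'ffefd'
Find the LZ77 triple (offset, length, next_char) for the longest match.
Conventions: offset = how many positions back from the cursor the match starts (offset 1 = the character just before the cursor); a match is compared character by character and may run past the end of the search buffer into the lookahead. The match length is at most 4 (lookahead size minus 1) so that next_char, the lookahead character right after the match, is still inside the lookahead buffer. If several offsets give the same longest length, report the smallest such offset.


Try each offset into the search buffer:
  offset=1 (pos 4, char 'e'): match length 0
  offset=2 (pos 3, char 'e'): match length 0
  offset=3 (pos 2, char 'f'): match length 1
  offset=4 (pos 1, char 'f'): match length 3
  offset=5 (pos 0, char 'e'): match length 0
Longest match has length 3 at offset 4.
next_char = character at position 5 + 3 = 8 -> 'f'

Best match: offset=4, length=3 (matching 'ffe' starting at position 1)
LZ77 triple: (4, 3, 'f')


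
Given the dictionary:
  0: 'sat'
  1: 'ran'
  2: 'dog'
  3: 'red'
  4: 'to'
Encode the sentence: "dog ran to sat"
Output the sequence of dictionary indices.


Look up each word in the dictionary:
  'dog' -> 2
  'ran' -> 1
  'to' -> 4
  'sat' -> 0

Encoded: [2, 1, 4, 0]


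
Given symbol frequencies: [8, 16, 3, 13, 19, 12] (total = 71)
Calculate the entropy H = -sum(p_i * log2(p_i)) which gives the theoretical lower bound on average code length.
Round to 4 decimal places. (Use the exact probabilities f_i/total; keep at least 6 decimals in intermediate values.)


Per-symbol terms -p_i * log2(p_i) with p_i = f_i/71:
  p = 8/71 = 0.112676: log2(p) = -3.149747, -p*log2(p) = 0.354901
  p = 16/71 = 0.225352: log2(p) = -2.149747, -p*log2(p) = 0.484450
  p = 3/71 = 0.042254: log2(p) = -4.564785, -p*log2(p) = 0.192878
  p = 13/71 = 0.183099: log2(p) = -2.449307, -p*log2(p) = 0.448465
  p = 19/71 = 0.267606: log2(p) = -1.901820, -p*log2(p) = 0.508938
  p = 12/71 = 0.169014: log2(p) = -2.564785, -p*log2(p) = 0.433485
H = 0.354901 + 0.484450 + 0.192878 + 0.448465 + 0.508938 + 0.433485 = 2.423117

H = 2.4231 bits/symbol


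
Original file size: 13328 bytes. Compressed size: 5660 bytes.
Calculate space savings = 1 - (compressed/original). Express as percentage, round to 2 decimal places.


ratio = compressed/original = 5660/13328 = 0.42467
savings = 1 - ratio = 1 - 0.42467 = 0.57533
as a percentage: 0.57533 * 100 = 57.53%

Space savings = 1 - 5660/13328 = 57.53%


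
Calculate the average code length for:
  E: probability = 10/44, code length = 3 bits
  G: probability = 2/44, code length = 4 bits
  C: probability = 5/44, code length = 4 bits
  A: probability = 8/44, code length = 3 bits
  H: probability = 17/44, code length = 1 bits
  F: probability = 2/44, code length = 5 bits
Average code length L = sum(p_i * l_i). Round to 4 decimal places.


Weighted contributions p_i * l_i:
  E: (10/44) * 3 = 30/44
  G: (2/44) * 4 = 8/44
  C: (5/44) * 4 = 20/44
  A: (8/44) * 3 = 24/44
  H: (17/44) * 1 = 17/44
  F: (2/44) * 5 = 10/44
Sum = (30 + 8 + 20 + 24 + 17 + 10)/44 = 109/44

L = 109/44 = 2.4773 bits/symbol


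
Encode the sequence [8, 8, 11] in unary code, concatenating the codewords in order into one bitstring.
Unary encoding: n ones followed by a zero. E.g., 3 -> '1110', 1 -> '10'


Encode each number as n ones followed by a terminating 0:
  8 -> 111111110 (9 bits)
  8 -> 111111110 (9 bits)
  11 -> 111111111110 (12 bits)
Total length = 9 + 9 + 12 = 30 bits.

Unary([8, 8, 11]) = 111111110111111110111111111110 (30 bits)


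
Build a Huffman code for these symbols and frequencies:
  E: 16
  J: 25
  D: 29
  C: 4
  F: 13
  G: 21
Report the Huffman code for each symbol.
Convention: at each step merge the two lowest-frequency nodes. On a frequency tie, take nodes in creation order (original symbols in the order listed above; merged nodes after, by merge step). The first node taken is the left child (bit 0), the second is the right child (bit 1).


Huffman tree construction:
Step 1: Merge C(4) + F(13) = 17
Step 2: Merge E(16) + (C+F)(17) = 33
Step 3: Merge G(21) + J(25) = 46
Step 4: Merge D(29) + (E+(C+F))(33) = 62
Step 5: Merge (G+J)(46) + (D+(E+(C+F)))(62) = 108
Read each symbol's code off the tree from the root (left child = 0, right child = 1).

Codes:
  E: 110 (length 3)
  J: 01 (length 2)
  D: 10 (length 2)
  C: 1110 (length 4)
  F: 1111 (length 4)
  G: 00 (length 2)
Average code length: 266/108 = 2.4630 bits/symbol


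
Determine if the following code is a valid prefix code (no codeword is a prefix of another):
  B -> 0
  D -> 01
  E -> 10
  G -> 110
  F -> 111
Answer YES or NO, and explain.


Checking each pair (does one codeword prefix another?):
  B='0' vs D='01': prefix -- VIOLATION

NO -- this is NOT a valid prefix code. B (0) is a prefix of D (01).


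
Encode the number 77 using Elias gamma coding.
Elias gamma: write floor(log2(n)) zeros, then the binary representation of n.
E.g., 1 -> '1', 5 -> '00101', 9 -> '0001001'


num_bits = floor(log2(77)) + 1 = 7
leading_zeros = num_bits - 1 = 6
binary(77) = 1001101

Elias gamma(77) = '000000' + '1001101' = 0000001001101 (13 bits)


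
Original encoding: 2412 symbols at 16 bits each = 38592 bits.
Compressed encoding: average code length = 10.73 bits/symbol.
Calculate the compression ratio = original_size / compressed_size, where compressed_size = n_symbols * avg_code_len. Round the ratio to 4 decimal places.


original_size = n_symbols * orig_bits = 2412 * 16 = 38592 bits
compressed_size = n_symbols * avg_code_len = 2412 * 10.73 = 25880.76 bits
ratio = original_size / compressed_size = 38592 / 25880.76 = 1.4911

Compression ratio = 1.4911


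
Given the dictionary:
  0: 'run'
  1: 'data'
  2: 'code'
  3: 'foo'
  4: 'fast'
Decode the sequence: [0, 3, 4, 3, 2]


Look up each index in the dictionary:
  0 -> 'run'
  3 -> 'foo'
  4 -> 'fast'
  3 -> 'foo'
  2 -> 'code'

Decoded: "run foo fast foo code"


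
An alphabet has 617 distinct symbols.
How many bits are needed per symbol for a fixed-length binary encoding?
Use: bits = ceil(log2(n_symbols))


log2(617) = 9.2691
Bracket: 2^9 = 512 < 617 <= 2^10 = 1024
So ceil(log2(617)) = 10

bits = ceil(log2(617)) = ceil(9.2691) = 10 bits


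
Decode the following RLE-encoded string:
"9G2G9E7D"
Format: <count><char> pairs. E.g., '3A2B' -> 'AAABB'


Expanding each <count><char> pair:
  9G -> 'GGGGGGGGG'
  2G -> 'GG'
  9E -> 'EEEEEEEEE'
  7D -> 'DDDDDDD'

Decoded = GGGGGGGGGGGEEEEEEEEEDDDDDDD


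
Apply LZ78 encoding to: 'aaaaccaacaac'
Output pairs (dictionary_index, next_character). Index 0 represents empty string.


LZ78 encoding steps:
Dictionary: {0: ''}
Step 1: w='' (idx 0), next='a' -> output (0, 'a'), add 'a' as idx 1
Step 2: w='a' (idx 1), next='a' -> output (1, 'a'), add 'aa' as idx 2
Step 3: w='a' (idx 1), next='c' -> output (1, 'c'), add 'ac' as idx 3
Step 4: w='' (idx 0), next='c' -> output (0, 'c'), add 'c' as idx 4
Step 5: w='aa' (idx 2), next='c' -> output (2, 'c'), add 'aac' as idx 5
Step 6: w='aac' (idx 5), end of input -> output (5, '')


Encoded: [(0, 'a'), (1, 'a'), (1, 'c'), (0, 'c'), (2, 'c'), (5, '')]


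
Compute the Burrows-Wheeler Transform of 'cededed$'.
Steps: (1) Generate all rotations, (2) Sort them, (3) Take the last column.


Rotations (sorted):
  0: $cededed -> last char: d
  1: cededed$ -> last char: $
  2: d$cedede -> last char: e
  3: ded$cede -> last char: e
  4: deded$ce -> last char: e
  5: ed$ceded -> last char: d
  6: eded$ced -> last char: d
  7: ededed$c -> last char: c


BWT = d$eeeddc


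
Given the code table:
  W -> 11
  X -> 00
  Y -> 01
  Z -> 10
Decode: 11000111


Decoding:
11 -> W
00 -> X
01 -> Y
11 -> W


Result: WXYW


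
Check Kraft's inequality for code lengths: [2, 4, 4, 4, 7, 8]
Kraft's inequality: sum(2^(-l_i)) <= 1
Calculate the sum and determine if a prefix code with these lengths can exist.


Sum = 2^(-2) + 2^(-4) + 2^(-4) + 2^(-4) + 2^(-7) + 2^(-8)
    = 0.25 + 0.0625 + 0.0625 + 0.0625 + 0.0078125 + 0.00390625
    = 115/256 = 0.44921875
Since 0.44921875 <= 1, Kraft's inequality IS satisfied.
A prefix code with these lengths CAN exist.

Kraft sum = 0.44921875. Satisfied.


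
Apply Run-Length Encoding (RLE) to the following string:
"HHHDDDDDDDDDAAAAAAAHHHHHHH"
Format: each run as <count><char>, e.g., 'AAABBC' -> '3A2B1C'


Scanning runs left to right:
  i=0: run of 'H' x 3 -> '3H'
  i=3: run of 'D' x 9 -> '9D'
  i=12: run of 'A' x 7 -> '7A'
  i=19: run of 'H' x 7 -> '7H'

RLE = 3H9D7A7H


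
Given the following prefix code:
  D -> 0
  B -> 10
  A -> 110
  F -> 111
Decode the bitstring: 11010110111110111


Decoding step by step:
Bits 110 -> A
Bits 10 -> B
Bits 110 -> A
Bits 111 -> F
Bits 110 -> A
Bits 111 -> F


Decoded message: ABAFAF


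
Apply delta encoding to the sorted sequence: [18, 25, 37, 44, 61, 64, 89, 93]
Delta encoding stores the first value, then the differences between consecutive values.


First value: 18
Deltas:
  25 - 18 = 7
  37 - 25 = 12
  44 - 37 = 7
  61 - 44 = 17
  64 - 61 = 3
  89 - 64 = 25
  93 - 89 = 4


Delta encoded: [18, 7, 12, 7, 17, 3, 25, 4]


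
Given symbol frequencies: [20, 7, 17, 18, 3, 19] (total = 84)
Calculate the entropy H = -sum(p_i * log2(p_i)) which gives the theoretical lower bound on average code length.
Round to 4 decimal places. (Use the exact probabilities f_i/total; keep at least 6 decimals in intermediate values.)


Per-symbol terms -p_i * log2(p_i) with p_i = f_i/84:
  p = 20/84 = 0.238095: log2(p) = -2.070389, -p*log2(p) = 0.492950
  p = 7/84 = 0.083333: log2(p) = -3.584963, -p*log2(p) = 0.298747
  p = 17/84 = 0.202381: log2(p) = -2.304855, -p*log2(p) = 0.466459
  p = 18/84 = 0.214286: log2(p) = -2.222392, -p*log2(p) = 0.476227
  p = 3/84 = 0.035714: log2(p) = -4.807355, -p*log2(p) = 0.171691
  p = 19/84 = 0.226190: log2(p) = -2.144390, -p*log2(p) = 0.485041
H = 0.492950 + 0.298747 + 0.466459 + 0.476227 + 0.171691 + 0.485041 = 2.391115

H = 2.3911 bits/symbol


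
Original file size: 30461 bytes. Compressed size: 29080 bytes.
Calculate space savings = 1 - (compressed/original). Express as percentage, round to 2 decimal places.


ratio = compressed/original = 29080/30461 = 0.954663
savings = 1 - ratio = 1 - 0.954663 = 0.045337
as a percentage: 0.045337 * 100 = 4.53%

Space savings = 1 - 29080/30461 = 4.53%


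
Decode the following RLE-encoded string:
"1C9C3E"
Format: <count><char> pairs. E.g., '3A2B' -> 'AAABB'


Expanding each <count><char> pair:
  1C -> 'C'
  9C -> 'CCCCCCCCC'
  3E -> 'EEE'

Decoded = CCCCCCCCCCEEE


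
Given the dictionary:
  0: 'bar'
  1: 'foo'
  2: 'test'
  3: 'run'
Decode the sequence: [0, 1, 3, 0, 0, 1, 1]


Look up each index in the dictionary:
  0 -> 'bar'
  1 -> 'foo'
  3 -> 'run'
  0 -> 'bar'
  0 -> 'bar'
  1 -> 'foo'
  1 -> 'foo'

Decoded: "bar foo run bar bar foo foo"


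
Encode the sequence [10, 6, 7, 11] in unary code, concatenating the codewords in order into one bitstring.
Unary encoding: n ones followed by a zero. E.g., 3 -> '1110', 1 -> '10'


Encode each number as n ones followed by a terminating 0:
  10 -> 11111111110 (11 bits)
  6 -> 1111110 (7 bits)
  7 -> 11111110 (8 bits)
  11 -> 111111111110 (12 bits)
Total length = 11 + 7 + 8 + 12 = 38 bits.

Unary([10, 6, 7, 11]) = 11111111110111111011111110111111111110 (38 bits)


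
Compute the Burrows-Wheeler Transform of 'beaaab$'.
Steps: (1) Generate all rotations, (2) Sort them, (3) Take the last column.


Rotations (sorted):
  0: $beaaab -> last char: b
  1: aaab$be -> last char: e
  2: aab$bea -> last char: a
  3: ab$beaa -> last char: a
  4: b$beaaa -> last char: a
  5: beaaab$ -> last char: $
  6: eaaab$b -> last char: b


BWT = beaaa$b


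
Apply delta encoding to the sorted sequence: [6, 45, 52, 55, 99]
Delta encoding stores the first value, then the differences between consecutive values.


First value: 6
Deltas:
  45 - 6 = 39
  52 - 45 = 7
  55 - 52 = 3
  99 - 55 = 44


Delta encoded: [6, 39, 7, 3, 44]


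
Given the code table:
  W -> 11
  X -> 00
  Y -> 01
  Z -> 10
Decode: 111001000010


Decoding:
11 -> W
10 -> Z
01 -> Y
00 -> X
00 -> X
10 -> Z


Result: WZYXXZ


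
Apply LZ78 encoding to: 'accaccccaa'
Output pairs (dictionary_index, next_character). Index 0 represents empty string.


LZ78 encoding steps:
Dictionary: {0: ''}
Step 1: w='' (idx 0), next='a' -> output (0, 'a'), add 'a' as idx 1
Step 2: w='' (idx 0), next='c' -> output (0, 'c'), add 'c' as idx 2
Step 3: w='c' (idx 2), next='a' -> output (2, 'a'), add 'ca' as idx 3
Step 4: w='c' (idx 2), next='c' -> output (2, 'c'), add 'cc' as idx 4
Step 5: w='cc' (idx 4), next='a' -> output (4, 'a'), add 'cca' as idx 5
Step 6: w='a' (idx 1), end of input -> output (1, '')


Encoded: [(0, 'a'), (0, 'c'), (2, 'a'), (2, 'c'), (4, 'a'), (1, '')]


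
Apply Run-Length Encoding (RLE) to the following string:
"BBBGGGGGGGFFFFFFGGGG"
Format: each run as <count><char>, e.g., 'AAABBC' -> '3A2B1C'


Scanning runs left to right:
  i=0: run of 'B' x 3 -> '3B'
  i=3: run of 'G' x 7 -> '7G'
  i=10: run of 'F' x 6 -> '6F'
  i=16: run of 'G' x 4 -> '4G'

RLE = 3B7G6F4G


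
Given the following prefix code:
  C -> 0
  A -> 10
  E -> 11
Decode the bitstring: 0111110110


Decoding step by step:
Bits 0 -> C
Bits 11 -> E
Bits 11 -> E
Bits 10 -> A
Bits 11 -> E
Bits 0 -> C


Decoded message: CEEAEC


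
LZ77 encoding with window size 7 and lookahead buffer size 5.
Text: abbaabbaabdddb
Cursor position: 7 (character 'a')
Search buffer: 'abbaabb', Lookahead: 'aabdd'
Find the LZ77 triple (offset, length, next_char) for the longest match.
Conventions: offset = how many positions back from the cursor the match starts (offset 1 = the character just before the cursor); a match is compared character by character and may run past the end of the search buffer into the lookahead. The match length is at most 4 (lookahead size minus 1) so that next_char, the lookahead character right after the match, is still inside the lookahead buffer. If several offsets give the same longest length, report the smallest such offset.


Try each offset into the search buffer:
  offset=1 (pos 6, char 'b'): match length 0
  offset=2 (pos 5, char 'b'): match length 0
  offset=3 (pos 4, char 'a'): match length 1
  offset=4 (pos 3, char 'a'): match length 3
  offset=5 (pos 2, char 'b'): match length 0
  offset=6 (pos 1, char 'b'): match length 0
  offset=7 (pos 0, char 'a'): match length 1
Longest match has length 3 at offset 4.
next_char = character at position 7 + 3 = 10 -> 'd'

Best match: offset=4, length=3 (matching 'aab' starting at position 3)
LZ77 triple: (4, 3, 'd')


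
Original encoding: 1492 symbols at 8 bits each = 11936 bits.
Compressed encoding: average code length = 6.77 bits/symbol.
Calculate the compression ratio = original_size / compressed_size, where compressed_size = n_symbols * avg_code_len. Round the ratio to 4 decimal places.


original_size = n_symbols * orig_bits = 1492 * 8 = 11936 bits
compressed_size = n_symbols * avg_code_len = 1492 * 6.77 = 10100.84 bits
ratio = original_size / compressed_size = 11936 / 10100.84 = 1.1817

Compression ratio = 1.1817


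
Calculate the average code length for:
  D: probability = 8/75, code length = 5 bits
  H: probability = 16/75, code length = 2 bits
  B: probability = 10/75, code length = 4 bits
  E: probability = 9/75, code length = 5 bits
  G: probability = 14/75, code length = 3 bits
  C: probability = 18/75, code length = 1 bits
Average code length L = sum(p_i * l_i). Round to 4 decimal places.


Weighted contributions p_i * l_i:
  D: (8/75) * 5 = 40/75
  H: (16/75) * 2 = 32/75
  B: (10/75) * 4 = 40/75
  E: (9/75) * 5 = 45/75
  G: (14/75) * 3 = 42/75
  C: (18/75) * 1 = 18/75
Sum = (40 + 32 + 40 + 45 + 42 + 18)/75 = 217/75

L = 217/75 = 2.8933 bits/symbol


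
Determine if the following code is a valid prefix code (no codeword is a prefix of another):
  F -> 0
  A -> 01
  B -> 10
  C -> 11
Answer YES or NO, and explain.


Checking each pair (does one codeword prefix another?):
  F='0' vs A='01': prefix -- VIOLATION

NO -- this is NOT a valid prefix code. F (0) is a prefix of A (01).


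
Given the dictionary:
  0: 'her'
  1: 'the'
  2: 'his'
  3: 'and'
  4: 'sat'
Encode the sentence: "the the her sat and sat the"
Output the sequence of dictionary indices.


Look up each word in the dictionary:
  'the' -> 1
  'the' -> 1
  'her' -> 0
  'sat' -> 4
  'and' -> 3
  'sat' -> 4
  'the' -> 1

Encoded: [1, 1, 0, 4, 3, 4, 1]


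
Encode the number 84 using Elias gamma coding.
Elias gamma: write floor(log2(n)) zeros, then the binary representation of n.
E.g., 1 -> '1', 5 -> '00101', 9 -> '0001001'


num_bits = floor(log2(84)) + 1 = 7
leading_zeros = num_bits - 1 = 6
binary(84) = 1010100

Elias gamma(84) = '000000' + '1010100' = 0000001010100 (13 bits)


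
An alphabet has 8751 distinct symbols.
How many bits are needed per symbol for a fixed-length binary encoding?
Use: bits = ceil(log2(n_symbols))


log2(8751) = 13.0952
Bracket: 2^13 = 8192 < 8751 <= 2^14 = 16384
So ceil(log2(8751)) = 14

bits = ceil(log2(8751)) = ceil(13.0952) = 14 bits


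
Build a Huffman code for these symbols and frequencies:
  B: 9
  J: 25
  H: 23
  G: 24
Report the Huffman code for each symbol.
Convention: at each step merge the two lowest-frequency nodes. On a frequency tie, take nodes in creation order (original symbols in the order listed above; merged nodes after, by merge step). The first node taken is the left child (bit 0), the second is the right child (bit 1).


Huffman tree construction:
Step 1: Merge B(9) + H(23) = 32
Step 2: Merge G(24) + J(25) = 49
Step 3: Merge (B+H)(32) + (G+J)(49) = 81
Read each symbol's code off the tree from the root (left child = 0, right child = 1).

Codes:
  B: 00 (length 2)
  J: 11 (length 2)
  H: 01 (length 2)
  G: 10 (length 2)
Average code length: 162/81 = 2.0000 bits/symbol
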